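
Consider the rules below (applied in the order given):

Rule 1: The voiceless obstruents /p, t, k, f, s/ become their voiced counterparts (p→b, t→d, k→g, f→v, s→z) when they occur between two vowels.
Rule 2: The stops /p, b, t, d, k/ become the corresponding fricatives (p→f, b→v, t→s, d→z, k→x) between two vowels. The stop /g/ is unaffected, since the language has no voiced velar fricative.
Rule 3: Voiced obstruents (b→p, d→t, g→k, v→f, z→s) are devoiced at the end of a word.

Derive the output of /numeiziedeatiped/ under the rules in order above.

numeiziezeazivet

Rule 1 (intervocalic voicing): /t/ is a voiceless obstruent between vowels /a/ and /i/, so it voices to [d]. /p/ is a voiceless obstruent between vowels /i/ and /e/, so it voices to [b]. /numeiziedeatiped/ → numeiziedeadibed.
Rule 2 (intervocalic spirantization): /d/ is a stop between vowels /e/ and /e/, so it spirantizes to the fricative [z]. /d/ is a stop between vowels /a/ and /i/, so it spirantizes to the fricative [z]. /b/ is a stop between vowels /i/ and /e/, so it spirantizes to the fricative [v]. /numeiziedeadibed/ → numeiziezeazived.
Rule 3 (final devoicing): /d/ is a voiced obstruent in word-final position, so it devoices to [t]. /numeiziezeazived/ → numeiziezeazivet.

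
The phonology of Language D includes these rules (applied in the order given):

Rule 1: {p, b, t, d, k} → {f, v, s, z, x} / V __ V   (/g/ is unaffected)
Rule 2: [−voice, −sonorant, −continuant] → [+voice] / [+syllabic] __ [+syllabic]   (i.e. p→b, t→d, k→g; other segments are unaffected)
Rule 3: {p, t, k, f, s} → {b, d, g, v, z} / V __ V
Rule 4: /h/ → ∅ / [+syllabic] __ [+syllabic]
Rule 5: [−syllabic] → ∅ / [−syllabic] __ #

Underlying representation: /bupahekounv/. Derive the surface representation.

Rule 1 (intervocalic spirantization): /p/ is a stop between vowels /u/ and /a/, so it spirantizes to the fricative [f]. /k/ is a stop between vowels /e/ and /o/, so it spirantizes to the fricative [x]. /bupahekounv/ → bufahexounv.
Rule 2 (intervocalic voicing): no segment meets the environment; /bufahexounv/ is unchanged.
Rule 3 (intervocalic voicing): /f/ is a voiceless obstruent between vowels /u/ and /a/, so it voices to [v]. /bufahexounv/ → buvahexounv.
Rule 4 (intervocalic h-deletion): /h/ occurs between vowels /a/ and /e/, so it deletes. /buvahexounv/ → buvaexounv.
Rule 5 (final cluster simplification): /v/ is the second consonant of a word-final cluster /nv/, so it deletes. /buvaexounv/ → buvaexoun.

buvaexoun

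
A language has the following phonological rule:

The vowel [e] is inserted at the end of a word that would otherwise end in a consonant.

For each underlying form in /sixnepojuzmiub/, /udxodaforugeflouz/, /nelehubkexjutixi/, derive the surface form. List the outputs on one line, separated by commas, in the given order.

/sixnepojuzmiub/: the form ends in the consonant /b/, so [e] is inserted word-finally. → [sixnepojuzmiube].
/udxodaforugeflouz/: the form ends in the consonant /z/, so [e] is inserted word-finally. → [udxodaforugeflouze].
/nelehubkexjutixi/: the rule's environment is not met; surfaces unchanged as [nelehubkexjutixi].

sixnepojuzmiube, udxodaforugeflouze, nelehubkexjutixi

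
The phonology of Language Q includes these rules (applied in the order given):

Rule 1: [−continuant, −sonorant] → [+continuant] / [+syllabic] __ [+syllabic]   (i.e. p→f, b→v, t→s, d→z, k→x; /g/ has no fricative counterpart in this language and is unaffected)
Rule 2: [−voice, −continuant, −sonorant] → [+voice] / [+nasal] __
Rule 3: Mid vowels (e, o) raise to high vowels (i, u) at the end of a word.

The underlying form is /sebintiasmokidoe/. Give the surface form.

Rule 1 (intervocalic spirantization): /b/ is a stop between vowels /e/ and /i/, so it spirantizes to the fricative [v]. /k/ is a stop between vowels /o/ and /i/, so it spirantizes to the fricative [x]. /d/ is a stop between vowels /i/ and /o/, so it spirantizes to the fricative [z]. /sebintiasmokidoe/ → sevintiasmoxizoe.
Rule 2 (post-nasal voicing): /t/ is a voiceless stop immediately after the nasal /n/, so it voices to [d]. /sevintiasmoxizoe/ → sevindiasmoxizoe.
Rule 3 (final vowel raising): /e/ is a mid vowel in word-final position, so it raises to [i]. /sevindiasmoxizoe/ → sevindiasmoxizoi.

sevindiasmoxizoi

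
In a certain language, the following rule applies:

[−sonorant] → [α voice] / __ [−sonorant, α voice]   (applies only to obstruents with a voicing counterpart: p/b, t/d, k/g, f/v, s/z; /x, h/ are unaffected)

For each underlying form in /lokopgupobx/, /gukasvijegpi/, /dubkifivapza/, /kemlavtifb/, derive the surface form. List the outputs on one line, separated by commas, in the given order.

lokobgupopx, gukazvijekpi, dupkifivabza, kemlaftivb

/lokopgupobx/: /p/ precedes the voiced obstruent /g/, so it voices to [b] by assimilation. /b/ precedes the voiceless obstruent /x/, so it devoices to [p] by assimilation. → [lokobgupopx].
/gukasvijegpi/: /s/ precedes the voiced obstruent /v/, so it voices to [z] by assimilation. /g/ precedes the voiceless obstruent /p/, so it devoices to [k] by assimilation. → [gukazvijekpi].
/dubkifivapza/: /b/ precedes the voiceless obstruent /k/, so it devoices to [p] by assimilation. /p/ precedes the voiced obstruent /z/, so it voices to [b] by assimilation. → [dupkifivabza].
/kemlavtifb/: /v/ precedes the voiceless obstruent /t/, so it devoices to [f] by assimilation. /f/ precedes the voiced obstruent /b/, so it voices to [v] by assimilation. → [kemlaftivb].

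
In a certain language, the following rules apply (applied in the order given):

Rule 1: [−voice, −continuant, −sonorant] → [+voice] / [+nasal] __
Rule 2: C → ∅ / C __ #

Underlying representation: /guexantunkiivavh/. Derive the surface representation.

Rule 1 (post-nasal voicing): /t/ is a voiceless stop immediately after the nasal /n/, so it voices to [d]. /k/ is a voiceless stop immediately after the nasal /n/, so it voices to [g]. /guexantunkiivavh/ → guexandungiivavh.
Rule 2 (final cluster simplification): /h/ is the second consonant of a word-final cluster /vh/, so it deletes. /guexandungiivavh/ → guexandungiivav.

guexandungiivav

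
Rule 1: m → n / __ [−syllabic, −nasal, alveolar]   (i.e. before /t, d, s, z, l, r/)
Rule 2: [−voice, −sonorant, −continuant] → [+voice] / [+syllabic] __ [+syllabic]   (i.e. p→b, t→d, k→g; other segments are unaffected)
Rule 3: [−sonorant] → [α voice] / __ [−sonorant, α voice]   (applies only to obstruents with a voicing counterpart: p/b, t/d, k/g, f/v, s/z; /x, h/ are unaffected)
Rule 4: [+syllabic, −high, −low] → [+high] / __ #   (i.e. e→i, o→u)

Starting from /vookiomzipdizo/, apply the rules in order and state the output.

voogionzibdizu

Rule 1 (nasal place assimilation): /m/ precedes the alveolar consonant /z/, so it assimilates in place to [n]. /vookiomzipdizo/ → vookionzipdizo.
Rule 2 (intervocalic voicing): /k/ is a voiceless stop between vowels /o/ and /i/, so it voices to [g]. /vookionzipdizo/ → voogionzipdizo.
Rule 3 (regressive voicing assimilation): /p/ precedes the voiced obstruent /d/, so it voices to [b] by assimilation. /voogionzipdizo/ → voogionzibdizo.
Rule 4 (final vowel raising): /o/ is a mid vowel in word-final position, so it raises to [u]. /voogionzibdizo/ → voogionzibdizu.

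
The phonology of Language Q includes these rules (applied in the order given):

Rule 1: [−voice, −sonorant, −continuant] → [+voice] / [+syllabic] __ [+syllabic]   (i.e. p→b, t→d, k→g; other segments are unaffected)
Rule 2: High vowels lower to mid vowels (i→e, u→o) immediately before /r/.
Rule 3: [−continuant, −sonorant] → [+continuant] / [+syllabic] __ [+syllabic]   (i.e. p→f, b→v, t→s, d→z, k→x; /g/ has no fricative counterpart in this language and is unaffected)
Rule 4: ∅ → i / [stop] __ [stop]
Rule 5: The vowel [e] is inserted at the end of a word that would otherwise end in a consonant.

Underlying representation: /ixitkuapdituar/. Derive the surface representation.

ixitikuapidizuare

Rule 1 (intervocalic voicing): /t/ is a voiceless stop between vowels /i/ and /u/, so it voices to [d]. /ixitkuapdituar/ → ixitkuapdiduar.
Rule 2 (pre-rhotic lowering): no segment meets the environment; /ixitkuapdiduar/ is unchanged.
Rule 3 (intervocalic spirantization): /d/ is a stop between vowels /i/ and /u/, so it spirantizes to the fricative [z]. /ixitkuapdiduar/ → ixitkuapdizuar.
Rule 4 (stop-cluster i-epenthesis): /t/ and /k/ form a stop–stop cluster, so [i] is inserted between them. /p/ and /d/ form a stop–stop cluster, so [i] is inserted between them. /ixitkuapdizuar/ → ixitikuapidizuar.
Rule 5 (final e-epenthesis): the form ends in the consonant /r/, so [e] is inserted word-finally. /ixitikuapidizuar/ → ixitikuapidizuare.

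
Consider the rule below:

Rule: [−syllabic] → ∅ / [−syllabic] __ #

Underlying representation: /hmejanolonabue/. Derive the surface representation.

No segment of /hmejanolonabue/ meets the structural description of the rule, so the form surfaces unchanged.

hmejanolonabue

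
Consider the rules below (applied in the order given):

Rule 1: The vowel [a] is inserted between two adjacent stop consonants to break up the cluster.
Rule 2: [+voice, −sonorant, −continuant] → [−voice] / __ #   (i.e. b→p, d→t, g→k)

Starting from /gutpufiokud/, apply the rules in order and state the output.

Rule 1 (stop-cluster a-epenthesis): /t/ and /p/ form a stop–stop cluster, so [a] is inserted between them. /gutpufiokud/ → gutapufiokud.
Rule 2 (final devoicing): /d/ is a voiced stop in word-final position, so it devoices to [t]. /gutapufiokud/ → gutapufiokut.

gutapufiokut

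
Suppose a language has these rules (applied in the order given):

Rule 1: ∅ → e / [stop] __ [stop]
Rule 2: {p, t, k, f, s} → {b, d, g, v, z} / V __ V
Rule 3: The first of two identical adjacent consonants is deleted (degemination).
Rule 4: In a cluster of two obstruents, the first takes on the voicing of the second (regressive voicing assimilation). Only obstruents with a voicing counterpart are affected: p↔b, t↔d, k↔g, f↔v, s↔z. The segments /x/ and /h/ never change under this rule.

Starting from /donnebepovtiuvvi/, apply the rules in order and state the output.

donebeboftiuvi

Rule 1 (stop-cluster e-epenthesis): no segment meets the environment; /donnebepovtiuvvi/ is unchanged.
Rule 2 (intervocalic voicing): /p/ is a voiceless obstruent between vowels /e/ and /o/, so it voices to [b]. /donnebepovtiuvvi/ → donnebebovtiuvvi.
Rule 3 (degemination): /nn/ is a geminate; the first /n/ deletes. /vv/ is a geminate; the first /v/ deletes. /donnebebovtiuvvi/ → donebebovtiuvi.
Rule 4 (regressive voicing assimilation): /v/ precedes the voiceless obstruent /t/, so it devoices to [f] by assimilation. /donebebovtiuvi/ → donebeboftiuvi.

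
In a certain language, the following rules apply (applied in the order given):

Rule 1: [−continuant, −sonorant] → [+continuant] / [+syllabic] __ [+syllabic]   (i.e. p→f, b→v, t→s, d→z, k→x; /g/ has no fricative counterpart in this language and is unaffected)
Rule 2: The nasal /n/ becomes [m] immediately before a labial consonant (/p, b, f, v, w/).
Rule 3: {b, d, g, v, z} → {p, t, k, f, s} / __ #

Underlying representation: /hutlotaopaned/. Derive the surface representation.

hutlosaofanet

Rule 1 (intervocalic spirantization): /t/ is a stop between vowels /o/ and /a/, so it spirantizes to the fricative [s]. /p/ is a stop between vowels /o/ and /a/, so it spirantizes to the fricative [f]. /hutlotaopaned/ → hutlosaofaned.
Rule 2 (nasal place assimilation): no segment meets the environment; /hutlosaofaned/ is unchanged.
Rule 3 (final devoicing): /d/ is a voiced obstruent in word-final position, so it devoices to [t]. /hutlosaofaned/ → hutlosaofanet.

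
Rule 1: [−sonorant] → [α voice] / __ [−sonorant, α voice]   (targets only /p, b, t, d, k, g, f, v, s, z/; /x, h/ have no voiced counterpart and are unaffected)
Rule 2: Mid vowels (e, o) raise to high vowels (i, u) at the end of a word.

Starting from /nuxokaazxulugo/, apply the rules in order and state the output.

Rule 1 (regressive voicing assimilation): /z/ precedes the voiceless obstruent /x/, so it devoices to [s] by assimilation. /nuxokaazxulugo/ → nuxokaasxulugo.
Rule 2 (final vowel raising): /o/ is a mid vowel in word-final position, so it raises to [u]. /nuxokaasxulugo/ → nuxokaasxulugu.

nuxokaasxulugu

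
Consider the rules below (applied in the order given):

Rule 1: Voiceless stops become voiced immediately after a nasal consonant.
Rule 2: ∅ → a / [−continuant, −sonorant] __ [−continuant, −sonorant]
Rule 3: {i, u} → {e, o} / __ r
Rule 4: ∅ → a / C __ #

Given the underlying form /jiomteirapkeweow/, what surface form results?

jiomdeerapakeweowa

Rule 1 (post-nasal voicing): /t/ is a voiceless stop immediately after the nasal /m/, so it voices to [d]. /jiomteirapkeweow/ → jiomdeirapkeweow.
Rule 2 (stop-cluster a-epenthesis): /p/ and /k/ form a stop–stop cluster, so [a] is inserted between them. /jiomdeirapkeweow/ → jiomdeirapakeweow.
Rule 3 (pre-rhotic lowering): /i/ is a high vowel immediately before /r/, so it lowers to [e]. /jiomdeirapakeweow/ → jiomdeerapakeweow.
Rule 4 (final a-epenthesis): the form ends in the consonant /w/, so [a] is inserted word-finally. /jiomdeerapakeweow/ → jiomdeerapakeweowa.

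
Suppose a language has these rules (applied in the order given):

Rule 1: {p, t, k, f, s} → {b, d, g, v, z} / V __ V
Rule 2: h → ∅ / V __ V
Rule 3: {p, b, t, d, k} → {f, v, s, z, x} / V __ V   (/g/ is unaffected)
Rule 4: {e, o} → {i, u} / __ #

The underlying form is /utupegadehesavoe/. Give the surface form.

uzuvegazeezavoi

Rule 1 (intervocalic voicing): /t/ is a voiceless obstruent between vowels /u/ and /u/, so it voices to [d]. /p/ is a voiceless obstruent between vowels /u/ and /e/, so it voices to [b]. /s/ is a voiceless obstruent between vowels /e/ and /a/, so it voices to [z]. /utupegadehesavoe/ → udubegadehezavoe.
Rule 2 (intervocalic h-deletion): /h/ occurs between vowels /e/ and /e/, so it deletes. /udubegadehezavoe/ → udubegadeezavoe.
Rule 3 (intervocalic spirantization): /d/ is a stop between vowels /u/ and /u/, so it spirantizes to the fricative [z]. /b/ is a stop between vowels /u/ and /e/, so it spirantizes to the fricative [v]. /d/ is a stop between vowels /a/ and /e/, so it spirantizes to the fricative [z]. /udubegadeezavoe/ → uzuvegazeezavoe.
Rule 4 (final vowel raising): /e/ is a mid vowel in word-final position, so it raises to [i]. /uzuvegazeezavoe/ → uzuvegazeezavoi.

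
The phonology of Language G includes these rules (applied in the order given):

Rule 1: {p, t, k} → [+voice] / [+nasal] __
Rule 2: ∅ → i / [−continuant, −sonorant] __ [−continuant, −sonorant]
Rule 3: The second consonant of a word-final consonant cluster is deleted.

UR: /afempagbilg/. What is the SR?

afembagibil

Rule 1 (post-nasal voicing): /p/ is a voiceless stop immediately after the nasal /m/, so it voices to [b]. /afempagbilg/ → afembagbilg.
Rule 2 (stop-cluster i-epenthesis): /g/ and /b/ form a stop–stop cluster, so [i] is inserted between them. /afembagbilg/ → afembagibilg.
Rule 3 (final cluster simplification): /g/ is the second consonant of a word-final cluster /lg/, so it deletes. /afembagibilg/ → afembagibil.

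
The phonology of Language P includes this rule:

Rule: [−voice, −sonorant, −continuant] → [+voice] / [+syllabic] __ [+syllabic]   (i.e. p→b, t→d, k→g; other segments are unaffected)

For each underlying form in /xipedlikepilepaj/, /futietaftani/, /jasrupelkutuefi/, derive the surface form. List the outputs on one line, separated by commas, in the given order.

/xipedlikepilepaj/: /p/ is a voiceless stop between vowels /i/ and /e/, so it voices to [b]. /k/ is a voiceless stop between vowels /i/ and /e/, so it voices to [g]. /p/ is a voiceless stop between vowels /e/ and /i/, so it voices to [b]. /p/ is a voiceless stop between vowels /e/ and /a/, so it voices to [b]. → [xibedligebilebaj].
/futietaftani/: /t/ is a voiceless stop between vowels /u/ and /i/, so it voices to [d]. /t/ is a voiceless stop between vowels /e/ and /a/, so it voices to [d]. → [fudiedaftani].
/jasrupelkutuefi/: /p/ is a voiceless stop between vowels /u/ and /e/, so it voices to [b]. /t/ is a voiceless stop between vowels /u/ and /u/, so it voices to [d]. → [jasrubelkuduefi].

xibedligebilebaj, fudiedaftani, jasrubelkuduefi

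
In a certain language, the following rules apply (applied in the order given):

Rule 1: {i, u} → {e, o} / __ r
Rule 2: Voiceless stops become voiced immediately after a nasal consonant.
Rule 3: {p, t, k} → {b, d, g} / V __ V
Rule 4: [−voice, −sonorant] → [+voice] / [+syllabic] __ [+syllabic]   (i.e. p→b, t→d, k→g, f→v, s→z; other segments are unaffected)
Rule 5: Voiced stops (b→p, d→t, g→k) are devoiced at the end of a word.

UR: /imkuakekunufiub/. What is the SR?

Rule 1 (pre-rhotic lowering): no segment meets the environment; /imkuakekunufiub/ is unchanged.
Rule 2 (post-nasal voicing): /k/ is a voiceless stop immediately after the nasal /m/, so it voices to [g]. /imkuakekunufiub/ → imguakekunufiub.
Rule 3 (intervocalic voicing): /k/ is a voiceless stop between vowels /a/ and /e/, so it voices to [g]. /k/ is a voiceless stop between vowels /e/ and /u/, so it voices to [g]. /imguakekunufiub/ → imguagegunufiub.
Rule 4 (intervocalic voicing): /f/ is a voiceless obstruent between vowels /u/ and /i/, so it voices to [v]. /imguagegunufiub/ → imguagegunuviub.
Rule 5 (final devoicing): /b/ is a voiced stop in word-final position, so it devoices to [p]. /imguagegunuviub/ → imguagegunuviup.

imguagegunuviup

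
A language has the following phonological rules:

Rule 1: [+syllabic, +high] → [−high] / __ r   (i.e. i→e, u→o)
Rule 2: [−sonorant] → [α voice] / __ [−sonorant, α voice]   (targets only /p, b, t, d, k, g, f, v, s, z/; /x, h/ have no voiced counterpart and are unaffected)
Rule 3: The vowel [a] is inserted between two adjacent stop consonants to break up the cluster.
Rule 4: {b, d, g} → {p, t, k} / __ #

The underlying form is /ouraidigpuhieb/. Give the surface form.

ooraidikapuhiep

Rule 1 (pre-rhotic lowering): /u/ is a high vowel immediately before /r/, so it lowers to [o]. /ouraidigpuhieb/ → ooraidigpuhieb.
Rule 2 (regressive voicing assimilation): /g/ precedes the voiceless obstruent /p/, so it devoices to [k] by assimilation. /ooraidigpuhieb/ → ooraidikpuhieb.
Rule 3 (stop-cluster a-epenthesis): /k/ and /p/ form a stop–stop cluster, so [a] is inserted between them. /ooraidikpuhieb/ → ooraidikapuhieb.
Rule 4 (final devoicing): /b/ is a voiced stop in word-final position, so it devoices to [p]. /ooraidikapuhieb/ → ooraidikapuhiep.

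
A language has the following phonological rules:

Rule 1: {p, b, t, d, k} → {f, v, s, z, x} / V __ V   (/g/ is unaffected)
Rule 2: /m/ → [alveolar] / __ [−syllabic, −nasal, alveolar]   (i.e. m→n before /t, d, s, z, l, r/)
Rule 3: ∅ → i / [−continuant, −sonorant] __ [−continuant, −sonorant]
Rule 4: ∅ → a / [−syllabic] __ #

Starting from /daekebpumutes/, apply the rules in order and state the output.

daexebipumusesa

Rule 1 (intervocalic spirantization): /k/ is a stop between vowels /e/ and /e/, so it spirantizes to the fricative [x]. /t/ is a stop between vowels /u/ and /e/, so it spirantizes to the fricative [s]. /daekebpumutes/ → daexebpumuses.
Rule 2 (nasal place assimilation): no segment meets the environment; /daexebpumuses/ is unchanged.
Rule 3 (stop-cluster i-epenthesis): /b/ and /p/ form a stop–stop cluster, so [i] is inserted between them. /daexebpumuses/ → daexebipumuses.
Rule 4 (final a-epenthesis): the form ends in the consonant /s/, so [a] is inserted word-finally. /daexebipumuses/ → daexebipumusesa.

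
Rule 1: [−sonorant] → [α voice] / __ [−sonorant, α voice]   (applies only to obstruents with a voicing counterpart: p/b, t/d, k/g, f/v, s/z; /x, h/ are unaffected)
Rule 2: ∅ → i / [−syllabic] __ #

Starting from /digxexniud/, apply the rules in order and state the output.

Rule 1 (regressive voicing assimilation): /g/ precedes the voiceless obstruent /x/, so it devoices to [k] by assimilation. /digxexniud/ → dikxexniud.
Rule 2 (final i-epenthesis): the form ends in the consonant /d/, so [i] is inserted word-finally. /dikxexniud/ → dikxexniudi.

dikxexniudi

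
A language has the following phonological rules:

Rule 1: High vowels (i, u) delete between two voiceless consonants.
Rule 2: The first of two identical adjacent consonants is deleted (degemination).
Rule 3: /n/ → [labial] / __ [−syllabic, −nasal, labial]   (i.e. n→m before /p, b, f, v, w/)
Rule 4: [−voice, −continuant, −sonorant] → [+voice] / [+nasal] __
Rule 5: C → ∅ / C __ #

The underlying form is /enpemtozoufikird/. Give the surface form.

Rule 1 (high vowel syncope): /i/ is a high vowel flanked by voiceless consonants /f/ and /k/, so it deletes. /enpemtozoufikird/ → enpemtozoufkird.
Rule 2 (degemination): no segment meets the environment; /enpemtozoufkird/ is unchanged.
Rule 3 (nasal place assimilation): /n/ precedes the labial consonant /p/, so it assimilates in place to [m]. /enpemtozoufkird/ → empemtozoufkird.
Rule 4 (post-nasal voicing): /p/ is a voiceless stop immediately after the nasal /m/, so it voices to [b]. /t/ is a voiceless stop immediately after the nasal /m/, so it voices to [d]. /empemtozoufkird/ → embemdozoufkird.
Rule 5 (final cluster simplification): /d/ is the second consonant of a word-final cluster /rd/, so it deletes. /embemdozoufkird/ → embemdozoufkir.

embemdozoufkir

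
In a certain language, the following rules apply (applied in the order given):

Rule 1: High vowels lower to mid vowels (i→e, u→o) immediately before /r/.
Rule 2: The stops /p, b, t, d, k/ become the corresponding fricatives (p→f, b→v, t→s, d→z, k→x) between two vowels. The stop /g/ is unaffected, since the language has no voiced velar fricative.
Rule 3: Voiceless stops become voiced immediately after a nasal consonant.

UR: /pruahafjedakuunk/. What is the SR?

Rule 1 (pre-rhotic lowering): no segment meets the environment; /pruahafjedakuunk/ is unchanged.
Rule 2 (intervocalic spirantization): /d/ is a stop between vowels /e/ and /a/, so it spirantizes to the fricative [z]. /k/ is a stop between vowels /a/ and /u/, so it spirantizes to the fricative [x]. /pruahafjedakuunk/ → pruahafjezaxuunk.
Rule 3 (post-nasal voicing): /k/ is a voiceless stop immediately after the nasal /n/, so it voices to [g]. /pruahafjezaxuunk/ → pruahafjezaxuung.

pruahafjezaxuung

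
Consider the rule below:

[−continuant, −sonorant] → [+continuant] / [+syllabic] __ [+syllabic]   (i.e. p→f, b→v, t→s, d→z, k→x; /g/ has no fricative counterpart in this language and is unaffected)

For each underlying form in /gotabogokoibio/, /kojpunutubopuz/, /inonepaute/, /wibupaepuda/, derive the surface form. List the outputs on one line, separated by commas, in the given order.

gosavogoxoivio, kojpunusuvofuz, inonefause, wivufaefuza

/gotabogokoibio/: /t/ is a stop between vowels /o/ and /a/, so it spirantizes to the fricative [s]. /b/ is a stop between vowels /a/ and /o/, so it spirantizes to the fricative [v]. /k/ is a stop between vowels /o/ and /o/, so it spirantizes to the fricative [x]. /b/ is a stop between vowels /i/ and /i/, so it spirantizes to the fricative [v]. → [gosavogoxoivio].
/kojpunutubopuz/: /t/ is a stop between vowels /u/ and /u/, so it spirantizes to the fricative [s]. /b/ is a stop between vowels /u/ and /o/, so it spirantizes to the fricative [v]. /p/ is a stop between vowels /o/ and /u/, so it spirantizes to the fricative [f]. → [kojpunusuvofuz].
/inonepaute/: /p/ is a stop between vowels /e/ and /a/, so it spirantizes to the fricative [f]. /t/ is a stop between vowels /u/ and /e/, so it spirantizes to the fricative [s]. → [inonefause].
/wibupaepuda/: /b/ is a stop between vowels /i/ and /u/, so it spirantizes to the fricative [v]. /p/ is a stop between vowels /u/ and /a/, so it spirantizes to the fricative [f]. /p/ is a stop between vowels /e/ and /u/, so it spirantizes to the fricative [f]. /d/ is a stop between vowels /u/ and /a/, so it spirantizes to the fricative [z]. → [wivufaefuza].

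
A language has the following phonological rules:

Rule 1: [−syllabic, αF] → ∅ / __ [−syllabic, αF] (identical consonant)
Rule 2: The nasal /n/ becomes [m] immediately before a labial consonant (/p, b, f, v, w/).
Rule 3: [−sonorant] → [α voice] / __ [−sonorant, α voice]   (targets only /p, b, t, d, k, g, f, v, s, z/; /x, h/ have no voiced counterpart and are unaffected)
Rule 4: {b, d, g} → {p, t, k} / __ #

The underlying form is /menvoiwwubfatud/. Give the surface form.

Rule 1 (degemination): /ww/ is a geminate; the first /w/ deletes. /menvoiwwubfatud/ → menvoiwubfatud.
Rule 2 (nasal place assimilation): /n/ precedes the labial consonant /v/, so it assimilates in place to [m]. /menvoiwubfatud/ → memvoiwubfatud.
Rule 3 (regressive voicing assimilation): /b/ precedes the voiceless obstruent /f/, so it devoices to [p] by assimilation. /memvoiwubfatud/ → memvoiwupfatud.
Rule 4 (final devoicing): /d/ is a voiced stop in word-final position, so it devoices to [t]. /memvoiwupfatud/ → memvoiwupfatut.

memvoiwupfatut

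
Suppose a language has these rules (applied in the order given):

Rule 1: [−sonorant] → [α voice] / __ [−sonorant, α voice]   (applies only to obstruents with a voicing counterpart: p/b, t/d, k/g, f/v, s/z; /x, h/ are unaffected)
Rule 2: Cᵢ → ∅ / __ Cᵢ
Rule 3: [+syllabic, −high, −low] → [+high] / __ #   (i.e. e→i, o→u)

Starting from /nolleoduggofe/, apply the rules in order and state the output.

Rule 1 (regressive voicing assimilation): no segment meets the environment; /nolleoduggofe/ is unchanged.
Rule 2 (degemination): /ll/ is a geminate; the first /l/ deletes. /gg/ is a geminate; the first /g/ deletes. /nolleoduggofe/ → noleodugofe.
Rule 3 (final vowel raising): /e/ is a mid vowel in word-final position, so it raises to [i]. /noleodugofe/ → noleodugofi.

noleodugofi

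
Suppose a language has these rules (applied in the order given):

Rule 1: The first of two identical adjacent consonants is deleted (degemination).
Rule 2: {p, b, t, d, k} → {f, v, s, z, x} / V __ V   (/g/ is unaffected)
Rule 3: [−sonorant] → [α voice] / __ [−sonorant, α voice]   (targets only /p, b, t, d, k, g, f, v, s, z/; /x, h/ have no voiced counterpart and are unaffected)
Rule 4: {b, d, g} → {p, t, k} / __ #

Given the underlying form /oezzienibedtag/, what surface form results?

Rule 1 (degemination): /zz/ is a geminate; the first /z/ deletes. /oezzienibedtag/ → oezienibedtag.
Rule 2 (intervocalic spirantization): /b/ is a stop between vowels /i/ and /e/, so it spirantizes to the fricative [v]. /oezienibedtag/ → oezienivedtag.
Rule 3 (regressive voicing assimilation): /d/ precedes the voiceless obstruent /t/, so it devoices to [t] by assimilation. /oezienivedtag/ → oezienivettag.
Rule 4 (final devoicing): /g/ is a voiced stop in word-final position, so it devoices to [k]. /oezienivettag/ → oezienivettak.

oezienivettak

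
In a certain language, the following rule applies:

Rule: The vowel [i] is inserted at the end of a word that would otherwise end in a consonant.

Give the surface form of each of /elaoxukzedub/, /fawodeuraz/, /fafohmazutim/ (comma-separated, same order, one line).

elaoxukzedubi, fawodeurazi, fafohmazutimi

/elaoxukzedub/: the form ends in the consonant /b/, so [i] is inserted word-finally. → [elaoxukzedubi].
/fawodeuraz/: the form ends in the consonant /z/, so [i] is inserted word-finally. → [fawodeurazi].
/fafohmazutim/: the form ends in the consonant /m/, so [i] is inserted word-finally. → [fafohmazutimi].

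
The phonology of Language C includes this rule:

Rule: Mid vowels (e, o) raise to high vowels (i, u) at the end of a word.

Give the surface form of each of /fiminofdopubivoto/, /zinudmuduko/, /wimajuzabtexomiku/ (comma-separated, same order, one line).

fiminofdopubivotu, zinudmuduku, wimajuzabtexomiku

/fiminofdopubivoto/: /o/ is a mid vowel in word-final position, so it raises to [u]. → [fiminofdopubivotu].
/zinudmuduko/: /o/ is a mid vowel in word-final position, so it raises to [u]. → [zinudmuduku].
/wimajuzabtexomiku/: the rule's environment is not met; surfaces unchanged as [wimajuzabtexomiku].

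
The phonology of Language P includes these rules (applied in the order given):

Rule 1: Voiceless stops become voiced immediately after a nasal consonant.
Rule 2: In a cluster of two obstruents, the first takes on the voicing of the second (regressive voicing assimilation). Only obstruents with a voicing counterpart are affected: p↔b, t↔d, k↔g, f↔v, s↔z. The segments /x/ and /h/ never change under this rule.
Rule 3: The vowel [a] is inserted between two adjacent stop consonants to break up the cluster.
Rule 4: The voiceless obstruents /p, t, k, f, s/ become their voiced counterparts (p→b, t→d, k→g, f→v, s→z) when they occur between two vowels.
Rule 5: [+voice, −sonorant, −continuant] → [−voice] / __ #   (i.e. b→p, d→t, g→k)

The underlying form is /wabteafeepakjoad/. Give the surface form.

Rule 1 (post-nasal voicing): no segment meets the environment; /wabteafeepakjoad/ is unchanged.
Rule 2 (regressive voicing assimilation): /b/ precedes the voiceless obstruent /t/, so it devoices to [p] by assimilation. /wabteafeepakjoad/ → wapteafeepakjoad.
Rule 3 (stop-cluster a-epenthesis): /p/ and /t/ form a stop–stop cluster, so [a] is inserted between them. /wapteafeepakjoad/ → wapateafeepakjoad.
Rule 4 (intervocalic voicing): /p/ is a voiceless obstruent between vowels /a/ and /a/, so it voices to [b]. /t/ is a voiceless obstruent between vowels /a/ and /e/, so it voices to [d]. /f/ is a voiceless obstruent between vowels /a/ and /e/, so it voices to [v]. /p/ is a voiceless obstruent between vowels /e/ and /a/, so it voices to [b]. /wapateafeepakjoad/ → wabadeaveebakjoad.
Rule 5 (final devoicing): /d/ is a voiced stop in word-final position, so it devoices to [t]. /wabadeaveebakjoad/ → wabadeaveebakjoat.

wabadeaveebakjoat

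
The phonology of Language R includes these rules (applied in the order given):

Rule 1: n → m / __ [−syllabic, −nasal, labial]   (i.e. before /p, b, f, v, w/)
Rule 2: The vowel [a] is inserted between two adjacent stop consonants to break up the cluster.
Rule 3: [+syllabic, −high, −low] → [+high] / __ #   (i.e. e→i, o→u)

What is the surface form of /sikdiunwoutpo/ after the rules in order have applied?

sikadiumwoutapu

Rule 1 (nasal place assimilation): /n/ precedes the labial consonant /w/, so it assimilates in place to [m]. /sikdiunwoutpo/ → sikdiumwoutpo.
Rule 2 (stop-cluster a-epenthesis): /k/ and /d/ form a stop–stop cluster, so [a] is inserted between them. /t/ and /p/ form a stop–stop cluster, so [a] is inserted between them. /sikdiumwoutpo/ → sikadiumwoutapo.
Rule 3 (final vowel raising): /o/ is a mid vowel in word-final position, so it raises to [u]. /sikadiumwoutapo/ → sikadiumwoutapu.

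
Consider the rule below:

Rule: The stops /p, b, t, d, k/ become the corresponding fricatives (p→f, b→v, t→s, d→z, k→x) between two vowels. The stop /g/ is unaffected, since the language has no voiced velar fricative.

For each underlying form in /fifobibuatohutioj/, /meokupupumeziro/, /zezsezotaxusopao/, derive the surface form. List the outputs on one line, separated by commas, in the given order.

fifovivuasohusioj, meoxufufumeziro, zezsezosaxusofao

/fifobibuatohutioj/: /b/ is a stop between vowels /o/ and /i/, so it spirantizes to the fricative [v]. /b/ is a stop between vowels /i/ and /u/, so it spirantizes to the fricative [v]. /t/ is a stop between vowels /a/ and /o/, so it spirantizes to the fricative [s]. /t/ is a stop between vowels /u/ and /i/, so it spirantizes to the fricative [s]. → [fifovivuasohusioj].
/meokupupumeziro/: /k/ is a stop between vowels /o/ and /u/, so it spirantizes to the fricative [x]. /p/ is a stop between vowels /u/ and /u/, so it spirantizes to the fricative [f]. /p/ is a stop between vowels /u/ and /u/, so it spirantizes to the fricative [f]. → [meoxufufumeziro].
/zezsezotaxusopao/: /t/ is a stop between vowels /o/ and /a/, so it spirantizes to the fricative [s]. /p/ is a stop between vowels /o/ and /a/, so it spirantizes to the fricative [f]. → [zezsezosaxusofao].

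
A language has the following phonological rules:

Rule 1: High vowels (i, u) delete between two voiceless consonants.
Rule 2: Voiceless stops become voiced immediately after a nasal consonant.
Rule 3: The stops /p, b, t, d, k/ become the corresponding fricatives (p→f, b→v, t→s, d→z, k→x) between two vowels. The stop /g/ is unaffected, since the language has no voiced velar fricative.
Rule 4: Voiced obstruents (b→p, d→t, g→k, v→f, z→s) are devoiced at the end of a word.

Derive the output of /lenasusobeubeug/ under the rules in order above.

lenassoveuveuk

Rule 1 (high vowel syncope): /u/ is a high vowel flanked by voiceless consonants /s/ and /s/, so it deletes. /lenasusobeubeug/ → lenassobeubeug.
Rule 2 (post-nasal voicing): no segment meets the environment; /lenassobeubeug/ is unchanged.
Rule 3 (intervocalic spirantization): /b/ is a stop between vowels /o/ and /e/, so it spirantizes to the fricative [v]. /b/ is a stop between vowels /u/ and /e/, so it spirantizes to the fricative [v]. /lenassobeubeug/ → lenassoveuveug.
Rule 4 (final devoicing): /g/ is a voiced obstruent in word-final position, so it devoices to [k]. /lenassoveuveug/ → lenassoveuveuk.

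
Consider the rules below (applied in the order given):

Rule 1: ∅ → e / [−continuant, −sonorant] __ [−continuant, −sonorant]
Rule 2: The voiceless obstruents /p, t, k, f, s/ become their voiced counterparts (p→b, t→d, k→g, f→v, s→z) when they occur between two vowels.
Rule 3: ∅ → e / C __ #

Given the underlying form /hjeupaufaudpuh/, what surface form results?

Rule 1 (stop-cluster e-epenthesis): /d/ and /p/ form a stop–stop cluster, so [e] is inserted between them. /hjeupaufaudpuh/ → hjeupaufaudepuh.
Rule 2 (intervocalic voicing): /p/ is a voiceless obstruent between vowels /u/ and /a/, so it voices to [b]. /f/ is a voiceless obstruent between vowels /u/ and /a/, so it voices to [v]. /p/ is a voiceless obstruent between vowels /e/ and /u/, so it voices to [b]. /hjeupaufaudepuh/ → hjeubauvaudebuh.
Rule 3 (final e-epenthesis): the form ends in the consonant /h/, so [e] is inserted word-finally. /hjeubauvaudebuh/ → hjeubauvaudebuhe.

hjeubauvaudebuhe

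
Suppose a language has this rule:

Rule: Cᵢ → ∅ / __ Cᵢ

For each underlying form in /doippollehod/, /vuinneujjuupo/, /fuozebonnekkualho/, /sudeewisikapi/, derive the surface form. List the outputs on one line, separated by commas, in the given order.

doipolehod, vuineujuupo, fuozebonekualho, sudeewisikapi

/doippollehod/: /pp/ is a geminate; the first /p/ deletes. /ll/ is a geminate; the first /l/ deletes. → [doipolehod].
/vuinneujjuupo/: /nn/ is a geminate; the first /n/ deletes. /jj/ is a geminate; the first /j/ deletes. → [vuineujuupo].
/fuozebonnekkualho/: /nn/ is a geminate; the first /n/ deletes. /kk/ is a geminate; the first /k/ deletes. → [fuozebonekualho].
/sudeewisikapi/: the rule's environment is not met; surfaces unchanged as [sudeewisikapi].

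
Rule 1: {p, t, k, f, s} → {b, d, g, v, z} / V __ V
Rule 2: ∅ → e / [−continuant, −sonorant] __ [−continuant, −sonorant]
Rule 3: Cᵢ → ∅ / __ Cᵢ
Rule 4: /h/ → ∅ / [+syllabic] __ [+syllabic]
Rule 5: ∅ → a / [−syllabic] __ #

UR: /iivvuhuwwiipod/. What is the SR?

iivuuwiiboda

Rule 1 (intervocalic voicing): /p/ is a voiceless obstruent between vowels /i/ and /o/, so it voices to [b]. /iivvuhuwwiipod/ → iivvuhuwwiibod.
Rule 2 (stop-cluster e-epenthesis): no segment meets the environment; /iivvuhuwwiibod/ is unchanged.
Rule 3 (degemination): /vv/ is a geminate; the first /v/ deletes. /ww/ is a geminate; the first /w/ deletes. /iivvuhuwwiibod/ → iivuhuwiibod.
Rule 4 (intervocalic h-deletion): /h/ occurs between vowels /u/ and /u/, so it deletes. /iivuhuwiibod/ → iivuuwiibod.
Rule 5 (final a-epenthesis): the form ends in the consonant /d/, so [a] is inserted word-finally. /iivuuwiibod/ → iivuuwiiboda.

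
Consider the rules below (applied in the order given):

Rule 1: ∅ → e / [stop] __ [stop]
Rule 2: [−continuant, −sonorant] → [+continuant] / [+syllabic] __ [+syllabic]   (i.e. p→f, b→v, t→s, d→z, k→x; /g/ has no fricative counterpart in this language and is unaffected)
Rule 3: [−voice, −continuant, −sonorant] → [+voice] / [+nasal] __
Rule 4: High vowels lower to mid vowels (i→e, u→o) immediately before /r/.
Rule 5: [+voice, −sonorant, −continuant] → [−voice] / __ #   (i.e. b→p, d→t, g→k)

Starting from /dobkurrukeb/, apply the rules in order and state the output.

Rule 1 (stop-cluster e-epenthesis): /b/ and /k/ form a stop–stop cluster, so [e] is inserted between them. /dobkurrukeb/ → dobekurrukeb.
Rule 2 (intervocalic spirantization): /b/ is a stop between vowels /o/ and /e/, so it spirantizes to the fricative [v]. /k/ is a stop between vowels /e/ and /u/, so it spirantizes to the fricative [x]. /k/ is a stop between vowels /u/ and /e/, so it spirantizes to the fricative [x]. /dobekurrukeb/ → dovexurruxeb.
Rule 3 (post-nasal voicing): no segment meets the environment; /dovexurruxeb/ is unchanged.
Rule 4 (pre-rhotic lowering): /u/ is a high vowel immediately before /r/, so it lowers to [o]. /dovexurruxeb/ → dovexorruxeb.
Rule 5 (final devoicing): /b/ is a voiced stop in word-final position, so it devoices to [p]. /dovexorruxeb/ → dovexorruxep.

dovexorruxep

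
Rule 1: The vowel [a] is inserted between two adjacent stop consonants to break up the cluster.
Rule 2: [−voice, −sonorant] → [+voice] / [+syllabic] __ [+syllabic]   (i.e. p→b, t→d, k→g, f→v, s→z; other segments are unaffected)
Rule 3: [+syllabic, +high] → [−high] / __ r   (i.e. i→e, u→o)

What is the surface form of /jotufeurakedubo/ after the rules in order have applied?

joduveoragedubo

Rule 1 (stop-cluster a-epenthesis): no segment meets the environment; /jotufeurakedubo/ is unchanged.
Rule 2 (intervocalic voicing): /t/ is a voiceless obstruent between vowels /o/ and /u/, so it voices to [d]. /f/ is a voiceless obstruent between vowels /u/ and /e/, so it voices to [v]. /k/ is a voiceless obstruent between vowels /a/ and /e/, so it voices to [g]. /jotufeurakedubo/ → joduveuragedubo.
Rule 3 (pre-rhotic lowering): /u/ is a high vowel immediately before /r/, so it lowers to [o]. /joduveuragedubo/ → joduveoragedubo.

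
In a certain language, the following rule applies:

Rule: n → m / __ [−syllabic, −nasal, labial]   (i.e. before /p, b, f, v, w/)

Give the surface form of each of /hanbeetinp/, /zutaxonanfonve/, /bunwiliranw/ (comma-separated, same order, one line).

hambeetimp, zutaxonamfomve, bumwiliramw

/hanbeetinp/: /n/ precedes the labial consonant /b/, so it assimilates in place to [m]. /n/ precedes the labial consonant /p/, so it assimilates in place to [m]. → [hambeetimp].
/zutaxonanfonve/: /n/ precedes the labial consonant /f/, so it assimilates in place to [m]. /n/ precedes the labial consonant /v/, so it assimilates in place to [m]. → [zutaxonamfomve].
/bunwiliranw/: /n/ precedes the labial consonant /w/, so it assimilates in place to [m]. /n/ precedes the labial consonant /w/, so it assimilates in place to [m]. → [bumwiliramw].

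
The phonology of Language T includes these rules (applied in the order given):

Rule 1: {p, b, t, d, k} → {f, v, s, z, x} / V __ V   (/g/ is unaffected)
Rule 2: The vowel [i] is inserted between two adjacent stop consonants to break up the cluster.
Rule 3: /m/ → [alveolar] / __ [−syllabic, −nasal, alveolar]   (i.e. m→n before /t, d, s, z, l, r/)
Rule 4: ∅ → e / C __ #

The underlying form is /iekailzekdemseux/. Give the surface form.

iexailzekidenseuxe

Rule 1 (intervocalic spirantization): /k/ is a stop between vowels /e/ and /a/, so it spirantizes to the fricative [x]. /iekailzekdemseux/ → iexailzekdemseux.
Rule 2 (stop-cluster i-epenthesis): /k/ and /d/ form a stop–stop cluster, so [i] is inserted between them. /iexailzekdemseux/ → iexailzekidemseux.
Rule 3 (nasal place assimilation): /m/ precedes the alveolar consonant /s/, so it assimilates in place to [n]. /iexailzekidemseux/ → iexailzekidenseux.
Rule 4 (final e-epenthesis): the form ends in the consonant /x/, so [e] is inserted word-finally. /iexailzekidenseux/ → iexailzekidenseuxe.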